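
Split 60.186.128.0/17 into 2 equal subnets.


New prefix = 17 + 1 = 18
Each subnet has 16384 addresses
  60.186.128.0/18
  60.186.192.0/18
Subnets: 60.186.128.0/18, 60.186.192.0/18


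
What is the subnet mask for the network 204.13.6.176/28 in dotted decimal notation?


/28 means 28 network bits, 4 host bits
Binary: 11111111111111111111111111110000
Mask: 255.255.255.240


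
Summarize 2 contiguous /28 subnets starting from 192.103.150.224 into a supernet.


Original prefix: /28
Number of subnets: 2 = 2^1
New prefix = 28 - 1 = 27
Supernet: 192.103.150.224/27


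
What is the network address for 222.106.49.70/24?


IP:   11011110.01101010.00110001.01000110
Mask: 11111111.11111111.11111111.00000000
AND operation:
Net:  11011110.01101010.00110001.00000000
Network: 222.106.49.0/24


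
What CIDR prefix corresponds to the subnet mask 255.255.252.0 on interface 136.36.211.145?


Binary: 11111111.11111111.11111100.00000000
Count leading 1s
Prefix: /22


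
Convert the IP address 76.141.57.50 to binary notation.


76 = 01001100
141 = 10001101
57 = 00111001
50 = 00110010
Binary: 01001100.10001101.00111001.00110010


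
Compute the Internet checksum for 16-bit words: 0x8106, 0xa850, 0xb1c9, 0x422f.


Sum all words (with carry folding):
+ 0x8106 = 0x8106
+ 0xa850 = 0x2957
+ 0xb1c9 = 0xdb20
+ 0x422f = 0x1d50
One's complement: ~0x1d50
Checksum = 0xe2af


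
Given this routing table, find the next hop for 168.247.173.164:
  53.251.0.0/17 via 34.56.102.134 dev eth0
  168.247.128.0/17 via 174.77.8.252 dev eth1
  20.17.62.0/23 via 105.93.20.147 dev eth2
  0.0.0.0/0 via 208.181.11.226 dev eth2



Longest prefix match for 168.247.173.164:
  /17 53.251.0.0: no
  /17 168.247.128.0: MATCH
  /23 20.17.62.0: no
  /0 0.0.0.0: MATCH
Selected: next-hop 174.77.8.252 via eth1 (matched /17)


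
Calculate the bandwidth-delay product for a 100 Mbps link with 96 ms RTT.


BDP = bandwidth * RTT
= 100 Mbps * 96 ms
= 100 * 1e6 * 96 / 1000 bits
= 9600000 bits
= 1200000 bytes
= 1171.875 KB
BDP = 9600000 bits (1200000 bytes)


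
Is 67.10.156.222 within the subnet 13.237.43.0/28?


Subnet network: 13.237.43.0
Test IP AND mask: 67.10.156.208
No, 67.10.156.222 is not in 13.237.43.0/28


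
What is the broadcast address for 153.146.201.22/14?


Network: 153.144.0.0/14
Host bits = 18
Set all host bits to 1:
Broadcast: 153.147.255.255


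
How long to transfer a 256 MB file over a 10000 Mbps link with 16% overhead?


Effective throughput = 10000 * (1 - 16/100) = 8400 Mbps
File size in Mb = 256 * 8 = 2048 Mb
Time = 2048 / 8400
Time = 0.2438 seconds


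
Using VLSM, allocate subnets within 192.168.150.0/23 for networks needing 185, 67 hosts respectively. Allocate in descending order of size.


185 hosts -> /24 (254 usable): 192.168.150.0/24
67 hosts -> /25 (126 usable): 192.168.151.0/25
Allocation: 192.168.150.0/24 (185 hosts, 254 usable); 192.168.151.0/25 (67 hosts, 126 usable)


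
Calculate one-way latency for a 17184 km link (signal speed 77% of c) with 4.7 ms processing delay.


Speed = 0.77 * 3e5 km/s = 231000 km/s
Propagation delay = 17184 / 231000 = 0.0744 s = 74.3896 ms
Processing delay = 4.7 ms
Total one-way latency = 79.0896 ms


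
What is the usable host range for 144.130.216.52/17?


Network: 144.130.128.0
Broadcast: 144.130.255.255
First usable = network + 1
Last usable = broadcast - 1
Range: 144.130.128.1 to 144.130.255.254


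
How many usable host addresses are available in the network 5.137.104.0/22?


Host bits = 32 - 22 = 10
Total addresses = 2^10 = 1024
Usable = total - 2 (network and broadcast)
Usable hosts: 1022


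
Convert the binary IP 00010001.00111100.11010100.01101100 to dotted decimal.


00010001 = 17
00111100 = 60
11010100 = 212
01101100 = 108
IP: 17.60.212.108


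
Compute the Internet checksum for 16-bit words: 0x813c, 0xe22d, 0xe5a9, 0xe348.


Sum all words (with carry folding):
+ 0x813c = 0x813c
+ 0xe22d = 0x636a
+ 0xe5a9 = 0x4914
+ 0xe348 = 0x2c5d
One's complement: ~0x2c5d
Checksum = 0xd3a2


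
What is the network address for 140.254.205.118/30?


IP:   10001100.11111110.11001101.01110110
Mask: 11111111.11111111.11111111.11111100
AND operation:
Net:  10001100.11111110.11001101.01110100
Network: 140.254.205.116/30


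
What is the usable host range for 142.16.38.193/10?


Network: 142.0.0.0
Broadcast: 142.63.255.255
First usable = network + 1
Last usable = broadcast - 1
Range: 142.0.0.1 to 142.63.255.254


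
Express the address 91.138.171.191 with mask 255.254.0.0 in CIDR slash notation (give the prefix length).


Binary: 11111111.11111110.00000000.00000000
Count leading 1s
Prefix: /15


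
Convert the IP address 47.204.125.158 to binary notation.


47 = 00101111
204 = 11001100
125 = 01111101
158 = 10011110
Binary: 00101111.11001100.01111101.10011110


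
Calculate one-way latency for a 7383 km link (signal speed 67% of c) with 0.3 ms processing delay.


Speed = 0.67 * 3e5 km/s = 201000 km/s
Propagation delay = 7383 / 201000 = 0.0367 s = 36.7313 ms
Processing delay = 0.3 ms
Total one-way latency = 37.0313 ms


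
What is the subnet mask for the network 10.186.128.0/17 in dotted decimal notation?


/17 means 17 network bits, 15 host bits
Binary: 11111111111111111000000000000000
Mask: 255.255.128.0


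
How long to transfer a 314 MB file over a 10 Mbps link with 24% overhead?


Effective throughput = 10 * (1 - 24/100) = 7.6 Mbps
File size in Mb = 314 * 8 = 2512 Mb
Time = 2512 / 7.6
Time = 330.5263 seconds


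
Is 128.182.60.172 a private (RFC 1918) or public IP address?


RFC 1918 private ranges:
  10.0.0.0/8 (10.0.0.0 - 10.255.255.255)
  172.16.0.0/12 (172.16.0.0 - 172.31.255.255)
  192.168.0.0/16 (192.168.0.0 - 192.168.255.255)
Public (not in any RFC 1918 range)


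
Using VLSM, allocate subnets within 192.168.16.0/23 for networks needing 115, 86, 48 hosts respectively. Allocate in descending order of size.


115 hosts -> /25 (126 usable): 192.168.16.0/25
86 hosts -> /25 (126 usable): 192.168.16.128/25
48 hosts -> /26 (62 usable): 192.168.17.0/26
Allocation: 192.168.16.0/25 (115 hosts, 126 usable); 192.168.16.128/25 (86 hosts, 126 usable); 192.168.17.0/26 (48 hosts, 62 usable)


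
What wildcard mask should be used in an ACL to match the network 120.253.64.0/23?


Subnet mask: 255.255.254.0
Wildcard = 255.255.255.255 - subnet mask
255 - 255 = 0
255 - 255 = 0
255 - 254 = 1
255 - 0 = 255
Wildcard: 0.0.1.255


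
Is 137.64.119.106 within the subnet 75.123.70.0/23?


Subnet network: 75.123.70.0
Test IP AND mask: 137.64.118.0
No, 137.64.119.106 is not in 75.123.70.0/23


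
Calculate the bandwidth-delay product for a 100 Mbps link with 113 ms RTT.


BDP = bandwidth * RTT
= 100 Mbps * 113 ms
= 100 * 1e6 * 113 / 1000 bits
= 11300000 bits
= 1412500 bytes
= 1379.3945 KB
BDP = 11300000 bits (1412500 bytes)


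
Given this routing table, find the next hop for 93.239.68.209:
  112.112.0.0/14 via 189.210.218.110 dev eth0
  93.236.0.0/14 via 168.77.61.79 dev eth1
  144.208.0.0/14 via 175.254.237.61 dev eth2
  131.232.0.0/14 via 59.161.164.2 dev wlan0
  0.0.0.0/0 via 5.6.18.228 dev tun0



Longest prefix match for 93.239.68.209:
  /14 112.112.0.0: no
  /14 93.236.0.0: MATCH
  /14 144.208.0.0: no
  /14 131.232.0.0: no
  /0 0.0.0.0: MATCH
Selected: next-hop 168.77.61.79 via eth1 (matched /14)


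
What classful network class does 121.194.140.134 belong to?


First octet: 121
Binary: 01111001
0xxxxxxx -> Class A (1-126)
Class A, default mask 255.0.0.0 (/8)


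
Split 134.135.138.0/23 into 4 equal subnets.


New prefix = 23 + 2 = 25
Each subnet has 128 addresses
  134.135.138.0/25
  134.135.138.128/25
  134.135.139.0/25
  134.135.139.128/25
Subnets: 134.135.138.0/25, 134.135.138.128/25, 134.135.139.0/25, 134.135.139.128/25


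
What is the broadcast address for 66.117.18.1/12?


Network: 66.112.0.0/12
Host bits = 20
Set all host bits to 1:
Broadcast: 66.127.255.255


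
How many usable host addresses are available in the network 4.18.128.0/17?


Host bits = 32 - 17 = 15
Total addresses = 2^15 = 32768
Usable = total - 2 (network and broadcast)
Usable hosts: 32766


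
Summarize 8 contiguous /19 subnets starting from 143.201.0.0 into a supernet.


Original prefix: /19
Number of subnets: 8 = 2^3
New prefix = 19 - 3 = 16
Supernet: 143.201.0.0/16


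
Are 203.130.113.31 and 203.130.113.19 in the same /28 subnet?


Mask: 255.255.255.240
203.130.113.31 AND mask = 203.130.113.16
203.130.113.19 AND mask = 203.130.113.16
Yes, same subnet (203.130.113.16)


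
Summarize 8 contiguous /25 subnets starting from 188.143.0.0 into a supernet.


Original prefix: /25
Number of subnets: 8 = 2^3
New prefix = 25 - 3 = 22
Supernet: 188.143.0.0/22


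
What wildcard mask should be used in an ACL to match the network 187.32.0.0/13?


Subnet mask: 255.248.0.0
Wildcard = 255.255.255.255 - subnet mask
255 - 255 = 0
255 - 248 = 7
255 - 0 = 255
255 - 0 = 255
Wildcard: 0.7.255.255


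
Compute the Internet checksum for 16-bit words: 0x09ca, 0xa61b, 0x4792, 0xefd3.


Sum all words (with carry folding):
+ 0x09ca = 0x09ca
+ 0xa61b = 0xafe5
+ 0x4792 = 0xf777
+ 0xefd3 = 0xe74b
One's complement: ~0xe74b
Checksum = 0x18b4


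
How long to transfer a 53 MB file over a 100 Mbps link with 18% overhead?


Effective throughput = 100 * (1 - 18/100) = 82 Mbps
File size in Mb = 53 * 8 = 424 Mb
Time = 424 / 82
Time = 5.1707 seconds


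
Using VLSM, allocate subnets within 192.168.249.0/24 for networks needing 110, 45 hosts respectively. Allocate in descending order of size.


110 hosts -> /25 (126 usable): 192.168.249.0/25
45 hosts -> /26 (62 usable): 192.168.249.128/26
Allocation: 192.168.249.0/25 (110 hosts, 126 usable); 192.168.249.128/26 (45 hosts, 62 usable)


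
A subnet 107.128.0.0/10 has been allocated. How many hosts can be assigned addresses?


Host bits = 32 - 10 = 22
Total addresses = 2^22 = 4194304
Usable = total - 2 (network and broadcast)
Usable hosts: 4194302


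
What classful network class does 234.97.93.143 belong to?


First octet: 234
Binary: 11101010
1110xxxx -> Class D (224-239)
Class D (multicast), default mask N/A


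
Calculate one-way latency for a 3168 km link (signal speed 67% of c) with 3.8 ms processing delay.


Speed = 0.67 * 3e5 km/s = 201000 km/s
Propagation delay = 3168 / 201000 = 0.0158 s = 15.7612 ms
Processing delay = 3.8 ms
Total one-way latency = 19.5612 ms


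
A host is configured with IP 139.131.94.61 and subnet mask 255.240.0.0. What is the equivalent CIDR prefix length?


Binary: 11111111.11110000.00000000.00000000
Count leading 1s
Prefix: /12


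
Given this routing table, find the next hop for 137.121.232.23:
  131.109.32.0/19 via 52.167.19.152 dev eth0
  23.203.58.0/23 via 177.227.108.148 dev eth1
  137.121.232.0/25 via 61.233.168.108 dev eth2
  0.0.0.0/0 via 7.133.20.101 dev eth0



Longest prefix match for 137.121.232.23:
  /19 131.109.32.0: no
  /23 23.203.58.0: no
  /25 137.121.232.0: MATCH
  /0 0.0.0.0: MATCH
Selected: next-hop 61.233.168.108 via eth2 (matched /25)


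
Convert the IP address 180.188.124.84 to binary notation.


180 = 10110100
188 = 10111100
124 = 01111100
84 = 01010100
Binary: 10110100.10111100.01111100.01010100


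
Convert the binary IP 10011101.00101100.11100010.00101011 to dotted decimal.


10011101 = 157
00101100 = 44
11100010 = 226
00101011 = 43
IP: 157.44.226.43


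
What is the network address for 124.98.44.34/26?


IP:   01111100.01100010.00101100.00100010
Mask: 11111111.11111111.11111111.11000000
AND operation:
Net:  01111100.01100010.00101100.00000000
Network: 124.98.44.0/26


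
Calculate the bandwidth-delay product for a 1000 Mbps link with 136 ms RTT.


BDP = bandwidth * RTT
= 1000 Mbps * 136 ms
= 1000 * 1e6 * 136 / 1000 bits
= 136000000 bits
= 17000000 bytes
= 16601.5625 KB
BDP = 136000000 bits (17000000 bytes)


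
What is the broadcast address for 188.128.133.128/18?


Network: 188.128.128.0/18
Host bits = 14
Set all host bits to 1:
Broadcast: 188.128.191.255


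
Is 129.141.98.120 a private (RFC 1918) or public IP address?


RFC 1918 private ranges:
  10.0.0.0/8 (10.0.0.0 - 10.255.255.255)
  172.16.0.0/12 (172.16.0.0 - 172.31.255.255)
  192.168.0.0/16 (192.168.0.0 - 192.168.255.255)
Public (not in any RFC 1918 range)


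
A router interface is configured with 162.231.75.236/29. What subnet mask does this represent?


/29 means 29 network bits, 3 host bits
Binary: 11111111111111111111111111111000
Mask: 255.255.255.248


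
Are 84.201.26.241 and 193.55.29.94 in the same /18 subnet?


Mask: 255.255.192.0
84.201.26.241 AND mask = 84.201.0.0
193.55.29.94 AND mask = 193.55.0.0
No, different subnets (84.201.0.0 vs 193.55.0.0)


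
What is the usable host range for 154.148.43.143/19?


Network: 154.148.32.0
Broadcast: 154.148.63.255
First usable = network + 1
Last usable = broadcast - 1
Range: 154.148.32.1 to 154.148.63.254


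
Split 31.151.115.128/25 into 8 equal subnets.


New prefix = 25 + 3 = 28
Each subnet has 16 addresses
  31.151.115.128/28
  31.151.115.144/28
  31.151.115.160/28
  31.151.115.176/28
  31.151.115.192/28
  31.151.115.208/28
  31.151.115.224/28
  31.151.115.240/28
Subnets: 31.151.115.128/28, 31.151.115.144/28, 31.151.115.160/28, 31.151.115.176/28, 31.151.115.192/28, 31.151.115.208/28, 31.151.115.224/28, 31.151.115.240/28


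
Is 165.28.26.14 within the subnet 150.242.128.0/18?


Subnet network: 150.242.128.0
Test IP AND mask: 165.28.0.0
No, 165.28.26.14 is not in 150.242.128.0/18


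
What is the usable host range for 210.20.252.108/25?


Network: 210.20.252.0
Broadcast: 210.20.252.127
First usable = network + 1
Last usable = broadcast - 1
Range: 210.20.252.1 to 210.20.252.126


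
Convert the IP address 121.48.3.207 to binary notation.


121 = 01111001
48 = 00110000
3 = 00000011
207 = 11001111
Binary: 01111001.00110000.00000011.11001111


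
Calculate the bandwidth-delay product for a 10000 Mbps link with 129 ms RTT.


BDP = bandwidth * RTT
= 10000 Mbps * 129 ms
= 10000 * 1e6 * 129 / 1000 bits
= 1290000000 bits
= 161250000 bytes
= 157470.7031 KB
BDP = 1290000000 bits (161250000 bytes)


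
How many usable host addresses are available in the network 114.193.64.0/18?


Host bits = 32 - 18 = 14
Total addresses = 2^14 = 16384
Usable = total - 2 (network and broadcast)
Usable hosts: 16382


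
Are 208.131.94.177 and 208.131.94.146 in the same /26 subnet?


Mask: 255.255.255.192
208.131.94.177 AND mask = 208.131.94.128
208.131.94.146 AND mask = 208.131.94.128
Yes, same subnet (208.131.94.128)


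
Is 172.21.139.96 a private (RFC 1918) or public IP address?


RFC 1918 private ranges:
  10.0.0.0/8 (10.0.0.0 - 10.255.255.255)
  172.16.0.0/12 (172.16.0.0 - 172.31.255.255)
  192.168.0.0/16 (192.168.0.0 - 192.168.255.255)
Private (in 172.16.0.0/12)


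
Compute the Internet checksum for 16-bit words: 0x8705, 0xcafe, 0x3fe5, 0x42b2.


Sum all words (with carry folding):
+ 0x8705 = 0x8705
+ 0xcafe = 0x5204
+ 0x3fe5 = 0x91e9
+ 0x42b2 = 0xd49b
One's complement: ~0xd49b
Checksum = 0x2b64


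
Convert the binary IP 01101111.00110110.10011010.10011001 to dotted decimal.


01101111 = 111
00110110 = 54
10011010 = 154
10011001 = 153
IP: 111.54.154.153


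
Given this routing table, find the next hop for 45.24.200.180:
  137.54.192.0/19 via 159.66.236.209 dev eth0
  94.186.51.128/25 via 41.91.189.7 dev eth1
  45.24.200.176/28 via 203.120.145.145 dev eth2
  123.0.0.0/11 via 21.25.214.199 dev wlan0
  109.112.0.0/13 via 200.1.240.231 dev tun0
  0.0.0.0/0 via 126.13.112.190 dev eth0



Longest prefix match for 45.24.200.180:
  /19 137.54.192.0: no
  /25 94.186.51.128: no
  /28 45.24.200.176: MATCH
  /11 123.0.0.0: no
  /13 109.112.0.0: no
  /0 0.0.0.0: MATCH
Selected: next-hop 203.120.145.145 via eth2 (matched /28)


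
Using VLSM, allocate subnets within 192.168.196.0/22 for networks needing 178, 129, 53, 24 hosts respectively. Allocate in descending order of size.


178 hosts -> /24 (254 usable): 192.168.196.0/24
129 hosts -> /24 (254 usable): 192.168.197.0/24
53 hosts -> /26 (62 usable): 192.168.198.0/26
24 hosts -> /27 (30 usable): 192.168.198.64/27
Allocation: 192.168.196.0/24 (178 hosts, 254 usable); 192.168.197.0/24 (129 hosts, 254 usable); 192.168.198.0/26 (53 hosts, 62 usable); 192.168.198.64/27 (24 hosts, 30 usable)


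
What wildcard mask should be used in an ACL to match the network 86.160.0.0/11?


Subnet mask: 255.224.0.0
Wildcard = 255.255.255.255 - subnet mask
255 - 255 = 0
255 - 224 = 31
255 - 0 = 255
255 - 0 = 255
Wildcard: 0.31.255.255


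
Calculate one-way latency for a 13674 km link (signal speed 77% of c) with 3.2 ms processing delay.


Speed = 0.77 * 3e5 km/s = 231000 km/s
Propagation delay = 13674 / 231000 = 0.0592 s = 59.1948 ms
Processing delay = 3.2 ms
Total one-way latency = 62.3948 ms


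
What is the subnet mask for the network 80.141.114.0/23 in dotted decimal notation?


/23 means 23 network bits, 9 host bits
Binary: 11111111111111111111111000000000
Mask: 255.255.254.0


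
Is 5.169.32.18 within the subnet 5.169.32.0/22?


Subnet network: 5.169.32.0
Test IP AND mask: 5.169.32.0
Yes, 5.169.32.18 is in 5.169.32.0/22


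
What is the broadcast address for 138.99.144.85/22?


Network: 138.99.144.0/22
Host bits = 10
Set all host bits to 1:
Broadcast: 138.99.147.255


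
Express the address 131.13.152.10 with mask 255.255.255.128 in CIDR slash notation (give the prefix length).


Binary: 11111111.11111111.11111111.10000000
Count leading 1s
Prefix: /25


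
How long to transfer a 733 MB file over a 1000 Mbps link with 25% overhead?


Effective throughput = 1000 * (1 - 25/100) = 750 Mbps
File size in Mb = 733 * 8 = 5864 Mb
Time = 5864 / 750
Time = 7.8187 seconds


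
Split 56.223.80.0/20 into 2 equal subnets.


New prefix = 20 + 1 = 21
Each subnet has 2048 addresses
  56.223.80.0/21
  56.223.88.0/21
Subnets: 56.223.80.0/21, 56.223.88.0/21


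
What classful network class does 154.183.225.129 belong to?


First octet: 154
Binary: 10011010
10xxxxxx -> Class B (128-191)
Class B, default mask 255.255.0.0 (/16)


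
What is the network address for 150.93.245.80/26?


IP:   10010110.01011101.11110101.01010000
Mask: 11111111.11111111.11111111.11000000
AND operation:
Net:  10010110.01011101.11110101.01000000
Network: 150.93.245.64/26


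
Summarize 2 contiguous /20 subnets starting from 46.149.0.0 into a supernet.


Original prefix: /20
Number of subnets: 2 = 2^1
New prefix = 20 - 1 = 19
Supernet: 46.149.0.0/19


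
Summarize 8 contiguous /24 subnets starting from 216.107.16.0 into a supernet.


Original prefix: /24
Number of subnets: 8 = 2^3
New prefix = 24 - 3 = 21
Supernet: 216.107.16.0/21


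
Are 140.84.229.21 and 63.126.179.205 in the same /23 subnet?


Mask: 255.255.254.0
140.84.229.21 AND mask = 140.84.228.0
63.126.179.205 AND mask = 63.126.178.0
No, different subnets (140.84.228.0 vs 63.126.178.0)


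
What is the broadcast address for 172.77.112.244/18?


Network: 172.77.64.0/18
Host bits = 14
Set all host bits to 1:
Broadcast: 172.77.127.255


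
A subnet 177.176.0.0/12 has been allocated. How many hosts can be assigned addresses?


Host bits = 32 - 12 = 20
Total addresses = 2^20 = 1048576
Usable = total - 2 (network and broadcast)
Usable hosts: 1048574


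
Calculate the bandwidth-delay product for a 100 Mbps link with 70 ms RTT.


BDP = bandwidth * RTT
= 100 Mbps * 70 ms
= 100 * 1e6 * 70 / 1000 bits
= 7000000 bits
= 875000 bytes
= 854.4922 KB
BDP = 7000000 bits (875000 bytes)


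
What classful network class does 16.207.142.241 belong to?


First octet: 16
Binary: 00010000
0xxxxxxx -> Class A (1-126)
Class A, default mask 255.0.0.0 (/8)


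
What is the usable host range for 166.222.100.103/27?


Network: 166.222.100.96
Broadcast: 166.222.100.127
First usable = network + 1
Last usable = broadcast - 1
Range: 166.222.100.97 to 166.222.100.126


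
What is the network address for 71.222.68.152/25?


IP:   01000111.11011110.01000100.10011000
Mask: 11111111.11111111.11111111.10000000
AND operation:
Net:  01000111.11011110.01000100.10000000
Network: 71.222.68.128/25


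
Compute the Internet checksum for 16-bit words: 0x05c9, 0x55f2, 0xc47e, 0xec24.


Sum all words (with carry folding):
+ 0x05c9 = 0x05c9
+ 0x55f2 = 0x5bbb
+ 0xc47e = 0x203a
+ 0xec24 = 0x0c5f
One's complement: ~0x0c5f
Checksum = 0xf3a0


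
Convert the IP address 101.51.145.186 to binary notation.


101 = 01100101
51 = 00110011
145 = 10010001
186 = 10111010
Binary: 01100101.00110011.10010001.10111010


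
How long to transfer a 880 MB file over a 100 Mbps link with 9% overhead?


Effective throughput = 100 * (1 - 9/100) = 91 Mbps
File size in Mb = 880 * 8 = 7040 Mb
Time = 7040 / 91
Time = 77.3626 seconds


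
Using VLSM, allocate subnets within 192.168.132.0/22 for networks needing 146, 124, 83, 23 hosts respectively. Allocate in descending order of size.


146 hosts -> /24 (254 usable): 192.168.132.0/24
124 hosts -> /25 (126 usable): 192.168.133.0/25
83 hosts -> /25 (126 usable): 192.168.133.128/25
23 hosts -> /27 (30 usable): 192.168.134.0/27
Allocation: 192.168.132.0/24 (146 hosts, 254 usable); 192.168.133.0/25 (124 hosts, 126 usable); 192.168.133.128/25 (83 hosts, 126 usable); 192.168.134.0/27 (23 hosts, 30 usable)


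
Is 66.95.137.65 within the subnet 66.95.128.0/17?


Subnet network: 66.95.128.0
Test IP AND mask: 66.95.128.0
Yes, 66.95.137.65 is in 66.95.128.0/17


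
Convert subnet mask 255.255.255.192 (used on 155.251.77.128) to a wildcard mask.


Subnet mask: 255.255.255.192
Wildcard = 255.255.255.255 - subnet mask
255 - 255 = 0
255 - 255 = 0
255 - 255 = 0
255 - 192 = 63
Wildcard: 0.0.0.63


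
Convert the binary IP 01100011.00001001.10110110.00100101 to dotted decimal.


01100011 = 99
00001001 = 9
10110110 = 182
00100101 = 37
IP: 99.9.182.37


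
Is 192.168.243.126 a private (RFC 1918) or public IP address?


RFC 1918 private ranges:
  10.0.0.0/8 (10.0.0.0 - 10.255.255.255)
  172.16.0.0/12 (172.16.0.0 - 172.31.255.255)
  192.168.0.0/16 (192.168.0.0 - 192.168.255.255)
Private (in 192.168.0.0/16)


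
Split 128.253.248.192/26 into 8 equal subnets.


New prefix = 26 + 3 = 29
Each subnet has 8 addresses
  128.253.248.192/29
  128.253.248.200/29
  128.253.248.208/29
  128.253.248.216/29
  128.253.248.224/29
  128.253.248.232/29
  128.253.248.240/29
  128.253.248.248/29
Subnets: 128.253.248.192/29, 128.253.248.200/29, 128.253.248.208/29, 128.253.248.216/29, 128.253.248.224/29, 128.253.248.232/29, 128.253.248.240/29, 128.253.248.248/29


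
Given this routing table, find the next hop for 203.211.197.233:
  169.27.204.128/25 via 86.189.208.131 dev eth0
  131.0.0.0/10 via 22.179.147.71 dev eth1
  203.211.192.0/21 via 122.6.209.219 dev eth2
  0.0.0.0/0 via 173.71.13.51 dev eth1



Longest prefix match for 203.211.197.233:
  /25 169.27.204.128: no
  /10 131.0.0.0: no
  /21 203.211.192.0: MATCH
  /0 0.0.0.0: MATCH
Selected: next-hop 122.6.209.219 via eth2 (matched /21)


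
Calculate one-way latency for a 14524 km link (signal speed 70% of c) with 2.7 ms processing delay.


Speed = 0.7 * 3e5 km/s = 210000 km/s
Propagation delay = 14524 / 210000 = 0.0692 s = 69.1619 ms
Processing delay = 2.7 ms
Total one-way latency = 71.8619 ms


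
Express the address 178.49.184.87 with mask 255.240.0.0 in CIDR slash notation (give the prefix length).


Binary: 11111111.11110000.00000000.00000000
Count leading 1s
Prefix: /12


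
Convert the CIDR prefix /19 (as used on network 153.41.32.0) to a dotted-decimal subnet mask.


/19 means 19 network bits, 13 host bits
Binary: 11111111111111111110000000000000
Mask: 255.255.224.0


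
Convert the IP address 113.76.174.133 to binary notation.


113 = 01110001
76 = 01001100
174 = 10101110
133 = 10000101
Binary: 01110001.01001100.10101110.10000101


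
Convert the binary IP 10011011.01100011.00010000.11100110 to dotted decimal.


10011011 = 155
01100011 = 99
00010000 = 16
11100110 = 230
IP: 155.99.16.230


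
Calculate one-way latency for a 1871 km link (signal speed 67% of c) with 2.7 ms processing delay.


Speed = 0.67 * 3e5 km/s = 201000 km/s
Propagation delay = 1871 / 201000 = 0.0093 s = 9.3085 ms
Processing delay = 2.7 ms
Total one-way latency = 12.0085 ms


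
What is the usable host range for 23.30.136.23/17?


Network: 23.30.128.0
Broadcast: 23.30.255.255
First usable = network + 1
Last usable = broadcast - 1
Range: 23.30.128.1 to 23.30.255.254


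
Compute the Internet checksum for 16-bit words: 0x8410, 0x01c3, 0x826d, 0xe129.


Sum all words (with carry folding):
+ 0x8410 = 0x8410
+ 0x01c3 = 0x85d3
+ 0x826d = 0x0841
+ 0xe129 = 0xe96a
One's complement: ~0xe96a
Checksum = 0x1695


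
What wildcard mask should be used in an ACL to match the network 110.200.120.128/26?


Subnet mask: 255.255.255.192
Wildcard = 255.255.255.255 - subnet mask
255 - 255 = 0
255 - 255 = 0
255 - 255 = 0
255 - 192 = 63
Wildcard: 0.0.0.63


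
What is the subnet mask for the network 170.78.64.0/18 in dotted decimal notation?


/18 means 18 network bits, 14 host bits
Binary: 11111111111111111100000000000000
Mask: 255.255.192.0


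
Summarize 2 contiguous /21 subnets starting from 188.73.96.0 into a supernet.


Original prefix: /21
Number of subnets: 2 = 2^1
New prefix = 21 - 1 = 20
Supernet: 188.73.96.0/20


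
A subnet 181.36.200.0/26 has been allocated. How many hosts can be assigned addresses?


Host bits = 32 - 26 = 6
Total addresses = 2^6 = 64
Usable = total - 2 (network and broadcast)
Usable hosts: 62


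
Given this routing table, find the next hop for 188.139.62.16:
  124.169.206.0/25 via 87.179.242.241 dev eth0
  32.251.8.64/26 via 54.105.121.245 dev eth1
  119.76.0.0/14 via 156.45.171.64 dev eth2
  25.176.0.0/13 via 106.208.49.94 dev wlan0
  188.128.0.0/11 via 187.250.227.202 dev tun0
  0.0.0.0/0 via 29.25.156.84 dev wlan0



Longest prefix match for 188.139.62.16:
  /25 124.169.206.0: no
  /26 32.251.8.64: no
  /14 119.76.0.0: no
  /13 25.176.0.0: no
  /11 188.128.0.0: MATCH
  /0 0.0.0.0: MATCH
Selected: next-hop 187.250.227.202 via tun0 (matched /11)


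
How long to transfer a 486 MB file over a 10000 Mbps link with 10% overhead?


Effective throughput = 10000 * (1 - 10/100) = 9000 Mbps
File size in Mb = 486 * 8 = 3888 Mb
Time = 3888 / 9000
Time = 0.432 seconds


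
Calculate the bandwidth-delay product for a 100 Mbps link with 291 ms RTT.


BDP = bandwidth * RTT
= 100 Mbps * 291 ms
= 100 * 1e6 * 291 / 1000 bits
= 29100000 bits
= 3637500 bytes
= 3552.2461 KB
BDP = 29100000 bits (3637500 bytes)


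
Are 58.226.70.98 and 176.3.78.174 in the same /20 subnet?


Mask: 255.255.240.0
58.226.70.98 AND mask = 58.226.64.0
176.3.78.174 AND mask = 176.3.64.0
No, different subnets (58.226.64.0 vs 176.3.64.0)


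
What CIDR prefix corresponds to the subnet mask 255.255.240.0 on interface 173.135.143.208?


Binary: 11111111.11111111.11110000.00000000
Count leading 1s
Prefix: /20


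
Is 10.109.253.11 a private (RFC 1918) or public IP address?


RFC 1918 private ranges:
  10.0.0.0/8 (10.0.0.0 - 10.255.255.255)
  172.16.0.0/12 (172.16.0.0 - 172.31.255.255)
  192.168.0.0/16 (192.168.0.0 - 192.168.255.255)
Private (in 10.0.0.0/8)


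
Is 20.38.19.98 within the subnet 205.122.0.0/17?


Subnet network: 205.122.0.0
Test IP AND mask: 20.38.0.0
No, 20.38.19.98 is not in 205.122.0.0/17


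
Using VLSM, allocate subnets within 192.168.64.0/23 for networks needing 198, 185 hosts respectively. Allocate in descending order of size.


198 hosts -> /24 (254 usable): 192.168.64.0/24
185 hosts -> /24 (254 usable): 192.168.65.0/24
Allocation: 192.168.64.0/24 (198 hosts, 254 usable); 192.168.65.0/24 (185 hosts, 254 usable)


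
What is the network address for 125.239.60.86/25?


IP:   01111101.11101111.00111100.01010110
Mask: 11111111.11111111.11111111.10000000
AND operation:
Net:  01111101.11101111.00111100.00000000
Network: 125.239.60.0/25


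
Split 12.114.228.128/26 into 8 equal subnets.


New prefix = 26 + 3 = 29
Each subnet has 8 addresses
  12.114.228.128/29
  12.114.228.136/29
  12.114.228.144/29
  12.114.228.152/29
  12.114.228.160/29
  12.114.228.168/29
  12.114.228.176/29
  12.114.228.184/29
Subnets: 12.114.228.128/29, 12.114.228.136/29, 12.114.228.144/29, 12.114.228.152/29, 12.114.228.160/29, 12.114.228.168/29, 12.114.228.176/29, 12.114.228.184/29


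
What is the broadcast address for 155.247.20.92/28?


Network: 155.247.20.80/28
Host bits = 4
Set all host bits to 1:
Broadcast: 155.247.20.95


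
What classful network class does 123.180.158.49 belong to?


First octet: 123
Binary: 01111011
0xxxxxxx -> Class A (1-126)
Class A, default mask 255.0.0.0 (/8)


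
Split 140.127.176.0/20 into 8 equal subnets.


New prefix = 20 + 3 = 23
Each subnet has 512 addresses
  140.127.176.0/23
  140.127.178.0/23
  140.127.180.0/23
  140.127.182.0/23
  140.127.184.0/23
  140.127.186.0/23
  140.127.188.0/23
  140.127.190.0/23
Subnets: 140.127.176.0/23, 140.127.178.0/23, 140.127.180.0/23, 140.127.182.0/23, 140.127.184.0/23, 140.127.186.0/23, 140.127.188.0/23, 140.127.190.0/23


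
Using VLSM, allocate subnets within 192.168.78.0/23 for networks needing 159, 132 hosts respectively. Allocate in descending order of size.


159 hosts -> /24 (254 usable): 192.168.78.0/24
132 hosts -> /24 (254 usable): 192.168.79.0/24
Allocation: 192.168.78.0/24 (159 hosts, 254 usable); 192.168.79.0/24 (132 hosts, 254 usable)


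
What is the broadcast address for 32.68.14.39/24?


Network: 32.68.14.0/24
Host bits = 8
Set all host bits to 1:
Broadcast: 32.68.14.255


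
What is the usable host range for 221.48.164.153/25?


Network: 221.48.164.128
Broadcast: 221.48.164.255
First usable = network + 1
Last usable = broadcast - 1
Range: 221.48.164.129 to 221.48.164.254


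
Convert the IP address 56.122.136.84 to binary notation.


56 = 00111000
122 = 01111010
136 = 10001000
84 = 01010100
Binary: 00111000.01111010.10001000.01010100


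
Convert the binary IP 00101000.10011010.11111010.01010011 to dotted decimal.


00101000 = 40
10011010 = 154
11111010 = 250
01010011 = 83
IP: 40.154.250.83


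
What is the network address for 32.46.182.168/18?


IP:   00100000.00101110.10110110.10101000
Mask: 11111111.11111111.11000000.00000000
AND operation:
Net:  00100000.00101110.10000000.00000000
Network: 32.46.128.0/18


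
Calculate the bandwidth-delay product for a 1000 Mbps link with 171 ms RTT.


BDP = bandwidth * RTT
= 1000 Mbps * 171 ms
= 1000 * 1e6 * 171 / 1000 bits
= 171000000 bits
= 21375000 bytes
= 20874.0234 KB
BDP = 171000000 bits (21375000 bytes)


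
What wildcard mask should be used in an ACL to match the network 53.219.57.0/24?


Subnet mask: 255.255.255.0
Wildcard = 255.255.255.255 - subnet mask
255 - 255 = 0
255 - 255 = 0
255 - 255 = 0
255 - 0 = 255
Wildcard: 0.0.0.255


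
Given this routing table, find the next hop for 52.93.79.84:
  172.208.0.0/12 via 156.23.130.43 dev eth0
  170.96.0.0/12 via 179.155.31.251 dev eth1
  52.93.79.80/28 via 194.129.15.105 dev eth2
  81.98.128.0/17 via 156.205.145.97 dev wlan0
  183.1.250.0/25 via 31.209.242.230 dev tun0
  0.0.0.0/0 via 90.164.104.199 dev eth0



Longest prefix match for 52.93.79.84:
  /12 172.208.0.0: no
  /12 170.96.0.0: no
  /28 52.93.79.80: MATCH
  /17 81.98.128.0: no
  /25 183.1.250.0: no
  /0 0.0.0.0: MATCH
Selected: next-hop 194.129.15.105 via eth2 (matched /28)


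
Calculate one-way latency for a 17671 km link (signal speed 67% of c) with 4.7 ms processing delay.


Speed = 0.67 * 3e5 km/s = 201000 km/s
Propagation delay = 17671 / 201000 = 0.0879 s = 87.9154 ms
Processing delay = 4.7 ms
Total one-way latency = 92.6154 ms


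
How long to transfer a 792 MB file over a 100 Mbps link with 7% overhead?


Effective throughput = 100 * (1 - 7/100) = 93 Mbps
File size in Mb = 792 * 8 = 6336 Mb
Time = 6336 / 93
Time = 68.129 seconds


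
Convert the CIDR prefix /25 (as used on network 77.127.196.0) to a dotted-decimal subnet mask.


/25 means 25 network bits, 7 host bits
Binary: 11111111111111111111111110000000
Mask: 255.255.255.128


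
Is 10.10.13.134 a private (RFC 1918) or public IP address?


RFC 1918 private ranges:
  10.0.0.0/8 (10.0.0.0 - 10.255.255.255)
  172.16.0.0/12 (172.16.0.0 - 172.31.255.255)
  192.168.0.0/16 (192.168.0.0 - 192.168.255.255)
Private (in 10.0.0.0/8)


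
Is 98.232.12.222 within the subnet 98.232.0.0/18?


Subnet network: 98.232.0.0
Test IP AND mask: 98.232.0.0
Yes, 98.232.12.222 is in 98.232.0.0/18


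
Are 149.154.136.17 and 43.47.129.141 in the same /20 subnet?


Mask: 255.255.240.0
149.154.136.17 AND mask = 149.154.128.0
43.47.129.141 AND mask = 43.47.128.0
No, different subnets (149.154.128.0 vs 43.47.128.0)


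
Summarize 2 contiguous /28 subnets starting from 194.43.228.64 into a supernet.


Original prefix: /28
Number of subnets: 2 = 2^1
New prefix = 28 - 1 = 27
Supernet: 194.43.228.64/27


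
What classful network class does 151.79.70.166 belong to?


First octet: 151
Binary: 10010111
10xxxxxx -> Class B (128-191)
Class B, default mask 255.255.0.0 (/16)


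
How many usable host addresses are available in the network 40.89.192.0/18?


Host bits = 32 - 18 = 14
Total addresses = 2^14 = 16384
Usable = total - 2 (network and broadcast)
Usable hosts: 16382


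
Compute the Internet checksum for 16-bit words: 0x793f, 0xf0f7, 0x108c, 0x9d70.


Sum all words (with carry folding):
+ 0x793f = 0x793f
+ 0xf0f7 = 0x6a37
+ 0x108c = 0x7ac3
+ 0x9d70 = 0x1834
One's complement: ~0x1834
Checksum = 0xe7cb


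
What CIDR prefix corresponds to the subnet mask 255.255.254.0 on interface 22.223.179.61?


Binary: 11111111.11111111.11111110.00000000
Count leading 1s
Prefix: /23


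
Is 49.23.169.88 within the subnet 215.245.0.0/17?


Subnet network: 215.245.0.0
Test IP AND mask: 49.23.128.0
No, 49.23.169.88 is not in 215.245.0.0/17


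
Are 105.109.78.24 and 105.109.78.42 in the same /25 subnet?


Mask: 255.255.255.128
105.109.78.24 AND mask = 105.109.78.0
105.109.78.42 AND mask = 105.109.78.0
Yes, same subnet (105.109.78.0)


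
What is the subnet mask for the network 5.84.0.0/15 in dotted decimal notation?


/15 means 15 network bits, 17 host bits
Binary: 11111111111111100000000000000000
Mask: 255.254.0.0


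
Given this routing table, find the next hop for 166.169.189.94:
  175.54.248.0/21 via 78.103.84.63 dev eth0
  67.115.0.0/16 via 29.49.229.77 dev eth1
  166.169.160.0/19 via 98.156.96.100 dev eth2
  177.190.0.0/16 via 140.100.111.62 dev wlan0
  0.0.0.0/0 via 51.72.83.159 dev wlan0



Longest prefix match for 166.169.189.94:
  /21 175.54.248.0: no
  /16 67.115.0.0: no
  /19 166.169.160.0: MATCH
  /16 177.190.0.0: no
  /0 0.0.0.0: MATCH
Selected: next-hop 98.156.96.100 via eth2 (matched /19)


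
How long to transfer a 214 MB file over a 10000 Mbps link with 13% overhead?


Effective throughput = 10000 * (1 - 13/100) = 8700 Mbps
File size in Mb = 214 * 8 = 1712 Mb
Time = 1712 / 8700
Time = 0.1968 seconds


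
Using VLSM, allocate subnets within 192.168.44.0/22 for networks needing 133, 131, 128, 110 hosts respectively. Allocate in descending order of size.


133 hosts -> /24 (254 usable): 192.168.44.0/24
131 hosts -> /24 (254 usable): 192.168.45.0/24
128 hosts -> /24 (254 usable): 192.168.46.0/24
110 hosts -> /25 (126 usable): 192.168.47.0/25
Allocation: 192.168.44.0/24 (133 hosts, 254 usable); 192.168.45.0/24 (131 hosts, 254 usable); 192.168.46.0/24 (128 hosts, 254 usable); 192.168.47.0/25 (110 hosts, 126 usable)


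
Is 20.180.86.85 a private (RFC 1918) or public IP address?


RFC 1918 private ranges:
  10.0.0.0/8 (10.0.0.0 - 10.255.255.255)
  172.16.0.0/12 (172.16.0.0 - 172.31.255.255)
  192.168.0.0/16 (192.168.0.0 - 192.168.255.255)
Public (not in any RFC 1918 range)


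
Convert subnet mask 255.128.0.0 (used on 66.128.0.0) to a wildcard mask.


Subnet mask: 255.128.0.0
Wildcard = 255.255.255.255 - subnet mask
255 - 255 = 0
255 - 128 = 127
255 - 0 = 255
255 - 0 = 255
Wildcard: 0.127.255.255


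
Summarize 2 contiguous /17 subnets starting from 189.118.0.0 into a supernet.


Original prefix: /17
Number of subnets: 2 = 2^1
New prefix = 17 - 1 = 16
Supernet: 189.118.0.0/16


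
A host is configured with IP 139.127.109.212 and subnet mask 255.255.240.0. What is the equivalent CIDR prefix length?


Binary: 11111111.11111111.11110000.00000000
Count leading 1s
Prefix: /20


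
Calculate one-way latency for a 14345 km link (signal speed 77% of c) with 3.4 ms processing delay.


Speed = 0.77 * 3e5 km/s = 231000 km/s
Propagation delay = 14345 / 231000 = 0.0621 s = 62.0996 ms
Processing delay = 3.4 ms
Total one-way latency = 65.4996 ms


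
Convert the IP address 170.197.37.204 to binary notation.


170 = 10101010
197 = 11000101
37 = 00100101
204 = 11001100
Binary: 10101010.11000101.00100101.11001100


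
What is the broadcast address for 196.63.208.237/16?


Network: 196.63.0.0/16
Host bits = 16
Set all host bits to 1:
Broadcast: 196.63.255.255


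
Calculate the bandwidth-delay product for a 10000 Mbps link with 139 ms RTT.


BDP = bandwidth * RTT
= 10000 Mbps * 139 ms
= 10000 * 1e6 * 139 / 1000 bits
= 1390000000 bits
= 173750000 bytes
= 169677.7344 KB
BDP = 1390000000 bits (173750000 bytes)


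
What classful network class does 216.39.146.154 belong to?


First octet: 216
Binary: 11011000
110xxxxx -> Class C (192-223)
Class C, default mask 255.255.255.0 (/24)


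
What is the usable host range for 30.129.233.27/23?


Network: 30.129.232.0
Broadcast: 30.129.233.255
First usable = network + 1
Last usable = broadcast - 1
Range: 30.129.232.1 to 30.129.233.254


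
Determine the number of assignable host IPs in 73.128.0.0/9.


Host bits = 32 - 9 = 23
Total addresses = 2^23 = 8388608
Usable = total - 2 (network and broadcast)
Usable hosts: 8388606


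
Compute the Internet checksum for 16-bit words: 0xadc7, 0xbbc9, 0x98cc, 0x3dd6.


Sum all words (with carry folding):
+ 0xadc7 = 0xadc7
+ 0xbbc9 = 0x6991
+ 0x98cc = 0x025e
+ 0x3dd6 = 0x4034
One's complement: ~0x4034
Checksum = 0xbfcb


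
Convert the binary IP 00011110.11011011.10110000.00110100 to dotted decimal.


00011110 = 30
11011011 = 219
10110000 = 176
00110100 = 52
IP: 30.219.176.52


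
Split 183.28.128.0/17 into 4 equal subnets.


New prefix = 17 + 2 = 19
Each subnet has 8192 addresses
  183.28.128.0/19
  183.28.160.0/19
  183.28.192.0/19
  183.28.224.0/19
Subnets: 183.28.128.0/19, 183.28.160.0/19, 183.28.192.0/19, 183.28.224.0/19


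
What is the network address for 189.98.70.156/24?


IP:   10111101.01100010.01000110.10011100
Mask: 11111111.11111111.11111111.00000000
AND operation:
Net:  10111101.01100010.01000110.00000000
Network: 189.98.70.0/24


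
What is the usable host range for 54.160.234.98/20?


Network: 54.160.224.0
Broadcast: 54.160.239.255
First usable = network + 1
Last usable = broadcast - 1
Range: 54.160.224.1 to 54.160.239.254


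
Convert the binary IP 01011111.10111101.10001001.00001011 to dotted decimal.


01011111 = 95
10111101 = 189
10001001 = 137
00001011 = 11
IP: 95.189.137.11


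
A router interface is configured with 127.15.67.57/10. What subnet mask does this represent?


/10 means 10 network bits, 22 host bits
Binary: 11111111110000000000000000000000
Mask: 255.192.0.0


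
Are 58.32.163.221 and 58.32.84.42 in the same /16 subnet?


Mask: 255.255.0.0
58.32.163.221 AND mask = 58.32.0.0
58.32.84.42 AND mask = 58.32.0.0
Yes, same subnet (58.32.0.0)
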